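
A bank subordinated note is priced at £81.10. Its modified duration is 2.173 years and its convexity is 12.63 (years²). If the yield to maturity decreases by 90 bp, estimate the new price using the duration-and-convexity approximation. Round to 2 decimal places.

£82.73

Duration effect: -D_mod·Δy = -2.173 × (-0.009) = +0.019557
Convexity effect: ½·C·(Δy)² = 0.5 × 12.63 × (-0.009)² = +0.000511515
ΔP/P ≈ +0.019557 + 0.000511515 = +0.020068515
New price ≈ 81.10 × (1 + 0.020068515) = 82.7275565665.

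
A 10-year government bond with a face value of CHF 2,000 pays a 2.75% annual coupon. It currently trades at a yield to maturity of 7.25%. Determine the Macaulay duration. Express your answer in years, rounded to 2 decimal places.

8.59 years

Periodic yield y = 0.0725. Discount each cash flow and weight by its year:
  t   CF        PV=CF/(1+0.0725)^t    t·PV
  1        55.00        51.2821        51.2821
  2        55.00        47.8154        95.6309
  3        55.00        44.5832       133.7495
  4        55.00        41.5694       166.2775
  5        55.00        38.7593       193.7966
  6        55.00        36.1392       216.8354
  7        55.00        33.6963       235.8738
  8        55.00        31.4184       251.3473
  9        55.00        29.2946       263.6510
  10    2,055.00     1,020.5606    10,205.6065
  Σ                  1,375.1184    11,814.0505
Price P = Σ PV = 1,375.1184.
Macaulay duration = Σ(t·PV) / P = 11,814.0505 / 1,375.1184 = 8.59130 years.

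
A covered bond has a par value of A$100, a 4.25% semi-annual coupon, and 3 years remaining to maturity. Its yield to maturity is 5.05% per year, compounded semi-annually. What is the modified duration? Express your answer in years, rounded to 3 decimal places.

Periodic yield y = 0.02525. First find Macaulay duration:
  t   CF        PV=CF/(1+0.02525)^t    t·PV
  1        2.125         2.0727         2.0727
  2        2.125         2.0216         4.0432
  3        2.125         1.9718         5.9155
  4        2.125         1.9233         7.6931
  5        2.125         1.8759         9.3795
  6      102.125        87.9333       527.5998
  Σ                     97.7986       556.7038
P = 97.7986; Macaulay duration = 556.7038 / 97.7986 = 5.69235 half-year periods = 2.84618 years.
Modified duration = D_Mac / (1 + y) = 2.84618 / 1.02525 = 2.77608 years.

2.776 years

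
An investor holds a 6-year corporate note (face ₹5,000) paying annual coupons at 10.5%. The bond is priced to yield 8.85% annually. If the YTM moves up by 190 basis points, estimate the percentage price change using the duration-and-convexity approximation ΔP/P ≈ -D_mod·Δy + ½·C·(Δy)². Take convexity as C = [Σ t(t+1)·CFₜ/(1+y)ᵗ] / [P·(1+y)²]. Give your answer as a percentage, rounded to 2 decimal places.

-7.89%

With y = 0.0885:
  t   CF        PV=CF/(1+0.0885)^t    t·PV        t(t+1)·PV
  1       525.00       482.3151       482.3151         964.6302
  2       525.00       443.1007       886.2014       2,658.6042
  3       525.00       407.0746     1,221.2238       4,884.8952
  4       525.00       373.9776     1,495.9103       7,479.5517
  5       525.00       343.5715     1,717.8575      10,307.1451
  6     5,525.00     3,321.7098    19,930.2585     139,511.8098
  Σ                  5,371.7493    25,733.7667     165,806.6362
P = 5,371.7493; D_Mac = 4.79057 yrs; D_mod = 4.40108 yrs; C = 26.05129.
Duration effect: -4.40108 × (+0.019) = -0.083621
Convexity effect: 0.5 × 26.05129 × (0.019)² = +0.0047023
ΔP/P ≈ -0.083621 + 0.0047023 = -0.078918 = -7.8918%.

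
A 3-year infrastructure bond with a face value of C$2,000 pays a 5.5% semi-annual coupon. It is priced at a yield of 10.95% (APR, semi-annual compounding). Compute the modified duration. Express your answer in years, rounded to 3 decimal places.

Periodic yield y = 0.05475. First find Macaulay duration:
  t   CF        PV=CF/(1+0.05475)^t    t·PV
  1        55.00        52.1451        52.1451
  2        55.00        49.4383        98.8766
  3        55.00        46.8721       140.6162
  4        55.00        44.4390       177.7561
  5        55.00        42.1323       210.6614
  6     2,055.00     1,492.5010     8,955.0058
  Σ                  1,727.5277     9,635.0612
P = 1,727.5277; Macaulay duration = 9,635.0612 / 1,727.5277 = 5.57737 half-year periods = 2.78868 years.
Modified duration = D_Mac / (1 + y) = 2.78868 / 1.05475 = 2.64393 years.

2.644 years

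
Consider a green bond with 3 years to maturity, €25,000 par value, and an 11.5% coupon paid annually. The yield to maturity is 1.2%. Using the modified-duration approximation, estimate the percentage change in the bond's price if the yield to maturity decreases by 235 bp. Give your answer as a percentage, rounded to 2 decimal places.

Periodic yield y = 0.012. Modified duration first:
  t   CF        PV=CF/(1+0.012)^t    t·PV
  1     2,875.00     2,840.9091     2,840.9091
  2     2,875.00     2,807.2224     5,614.4448
  3    27,875.00    26,895.1108    80,685.3325
  Σ                 32,543.2424    89,140.6865
P = 32,543.2424; D_Mac = 2.73915 yrs; D_mod = 2.73915/(1+0.012) = 2.70667 yrs.
ΔP/P ≈ -D_mod · Δy = -2.70667 × (-0.0235) = +0.063607 = +6.3607%.

+6.36%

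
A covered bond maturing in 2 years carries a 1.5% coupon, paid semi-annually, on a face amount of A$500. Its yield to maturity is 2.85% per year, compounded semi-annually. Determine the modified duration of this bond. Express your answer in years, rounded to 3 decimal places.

Periodic yield y = 0.01425. First find Macaulay duration:
  t   CF        PV=CF/(1+0.01425)^t    t·PV
  1         3.75         3.6973         3.6973
  2         3.75         3.6454         7.2907
  3         3.75         3.5942        10.7825
  4       503.75       476.0307     1,904.1229
  Σ                    486.9676     1,925.8934
P = 486.9676; Macaulay duration = 1,925.8934 / 486.9676 = 3.95487 half-year periods = 1.97744 years.
Modified duration = D_Mac / (1 + y) = 1.97744 / 1.01425 = 1.94965 years.

1.950 years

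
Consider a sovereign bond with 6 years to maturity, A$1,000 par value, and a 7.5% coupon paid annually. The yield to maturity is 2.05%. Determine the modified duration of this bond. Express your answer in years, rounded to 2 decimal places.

Periodic yield y = 0.0205. First find Macaulay duration:
  t   CF        PV=CF/(1+0.0205)^t    t·PV
  1        75.00        73.4934        73.4934
  2        75.00        72.0170       144.0341
  3        75.00        70.5703       211.7110
  4        75.00        69.1527       276.6109
  5        75.00        67.7636       338.8178
  6     1,075.00       951.7665     5,710.5989
  Σ                  1,304.7635     6,755.2661
P = 1,304.7635; Macaulay duration = 6,755.2661 / 1,304.7635 = 5.17739 years.
Modified duration = D_Mac / (1 + y) = 5.17739 / 1.0205 = 5.07338 years.

5.07 years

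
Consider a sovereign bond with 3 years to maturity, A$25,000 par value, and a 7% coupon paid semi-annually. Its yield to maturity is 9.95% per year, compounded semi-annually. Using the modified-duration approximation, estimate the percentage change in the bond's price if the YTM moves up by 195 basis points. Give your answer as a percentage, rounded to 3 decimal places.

Periodic yield y = 0.04975. Modified duration first:
  t   CF        PV=CF/(1+0.04975)^t    t·PV
  1       875.00       833.5318       833.5318
  2       875.00       794.0289     1,588.0577
  3       875.00       756.3981     2,269.1942
  4       875.00       720.5507     2,882.2026
  5       875.00       686.4022     3,432.0108
  6    25,875.00    19,335.9297   116,015.5782
  Σ                 23,126.8412   127,020.5753
P = 23,126.8412; D_Mac = 5.49234 half-year periods = 2.74617 yrs; D_mod = 2.74617/(1+0.04975) = 2.61602 yrs.
ΔP/P ≈ -D_mod · Δy = -2.61602 × (+0.0195) = -0.051012 = -5.1012%.

-5.101%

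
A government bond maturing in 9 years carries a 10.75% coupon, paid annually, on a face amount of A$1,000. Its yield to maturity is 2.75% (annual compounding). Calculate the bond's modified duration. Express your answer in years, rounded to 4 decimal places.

6.6455 years

Periodic yield y = 0.0275. First find Macaulay duration:
  t   CF        PV=CF/(1+0.0275)^t    t·PV
  1       107.50       104.6229       104.6229
  2       107.50       101.8227       203.6455
  3       107.50        99.0976       297.2927
  4       107.50        96.4453       385.7813
  5       107.50        93.8641       469.3203
  6       107.50        91.3519       548.1113
  7       107.50        88.9069       622.3486
  8       107.50        86.5274       692.2195
  9     1,107.50       867.5755     7,808.1792
  Σ                  1,630.2143    11,131.5210
P = 1,630.2143; Macaulay duration = 11,131.5210 / 1,630.2143 = 6.82826 years.
Modified duration = D_Mac / (1 + y) = 6.82826 / 1.0275 = 6.64551 years.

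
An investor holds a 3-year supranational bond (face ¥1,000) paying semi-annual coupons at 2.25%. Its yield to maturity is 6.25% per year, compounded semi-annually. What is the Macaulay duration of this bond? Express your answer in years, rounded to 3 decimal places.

Periodic yield y = 0.03125. Discount each cash flow and weight by its period:
  t   CF        PV=CF/(1+0.03125)^t    t·PV
  1        11.25        10.9091        10.9091
  2        11.25        10.5785        21.1570
  3        11.25        10.2580        30.7739
  4        11.25         9.9471        39.7884
  5        11.25         9.6457        48.2284
  6     1,011.25       840.7653     5,044.5916
  Σ                    892.1036     5,195.4484
Price P = Σ PV = 892.1036.
Macaulay duration = Σ(t·PV) / P = 5,195.4484 / 892.1036 = 5.82382 half-year periods.
In years: 5.82382 / 2 = 2.91191 years.

2.912 years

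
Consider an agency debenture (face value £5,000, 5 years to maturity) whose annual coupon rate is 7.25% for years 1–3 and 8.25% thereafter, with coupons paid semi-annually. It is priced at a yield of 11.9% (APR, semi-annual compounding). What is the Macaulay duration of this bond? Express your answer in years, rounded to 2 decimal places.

4.20 years

Periodic yield y = 0.0595. Discount each cash flow and weight by its period:
  t   CF        PV=CF/(1+0.0595)^t    t·PV
  1       181.25       171.0713       171.0713
  2       181.25       161.4641       322.9283
  3       181.25       152.3965       457.1896
  4       181.25       143.8382       575.3527
  5       181.25       135.7604       678.8022
  6       181.25       128.1363       768.8179
  7       206.25       137.6218       963.3526
  8       206.25       129.8932     1,039.1452
  9       206.25       122.5985     1,103.3869
  10    5,206.25     2,920.8914    29,208.9139
  Σ                  4,203.6718    35,288.9606
Price P = Σ PV = 4,203.6718.
Macaulay duration = Σ(t·PV) / P = 35,288.9606 / 4,203.6718 = 8.39479 half-year periods.
In years: 8.39479 / 2 = 4.19740 years.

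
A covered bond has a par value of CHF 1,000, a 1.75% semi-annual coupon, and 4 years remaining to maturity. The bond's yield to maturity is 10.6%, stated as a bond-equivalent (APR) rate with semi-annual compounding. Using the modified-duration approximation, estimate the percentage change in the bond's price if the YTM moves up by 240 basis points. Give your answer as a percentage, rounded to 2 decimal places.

-8.78%

Periodic yield y = 0.053. Modified duration first:
  t   CF        PV=CF/(1+0.053)^t    t·PV
  1         8.75         8.3096         8.3096
  2         8.75         7.8914        15.7827
  3         8.75         7.4942        22.4825
  4         8.75         7.1170        28.4678
  5         8.75         6.7587        33.7937
  6         8.75         6.4186        38.5114
  7         8.75         6.0955        42.6685
  8     1,008.75       667.3545     5,338.8358
  Σ                    717.4394     5,528.8521
P = 717.4394; D_Mac = 7.70637 half-year periods = 3.85318 yrs; D_mod = 3.85318/(1+0.053) = 3.65924 yrs.
ΔP/P ≈ -D_mod · Δy = -3.65924 × (+0.024) = -0.087822 = -8.7822%.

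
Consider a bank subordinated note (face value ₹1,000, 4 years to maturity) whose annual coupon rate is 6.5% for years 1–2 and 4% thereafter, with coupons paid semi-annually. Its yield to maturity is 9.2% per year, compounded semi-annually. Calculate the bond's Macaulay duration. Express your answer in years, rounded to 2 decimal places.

3.58 years

Periodic yield y = 0.046. Discount each cash flow and weight by its period:
  t   CF        PV=CF/(1+0.046)^t    t·PV
  1        32.50        31.0707        31.0707
  2        32.50        29.7043        59.4087
  3        32.50        28.3980        85.1941
  4        32.50        27.1492       108.5967
  5        20.00        15.9725        79.8623
  6        20.00        15.2700        91.6202
  7        20.00        14.5985       102.1895
  8     1,020.00       711.7815     5,694.2520
  Σ                    873.9448     6,252.1942
Price P = Σ PV = 873.9448.
Macaulay duration = Σ(t·PV) / P = 6,252.1942 / 873.9448 = 7.15399 half-year periods.
In years: 7.15399 / 2 = 3.57700 years.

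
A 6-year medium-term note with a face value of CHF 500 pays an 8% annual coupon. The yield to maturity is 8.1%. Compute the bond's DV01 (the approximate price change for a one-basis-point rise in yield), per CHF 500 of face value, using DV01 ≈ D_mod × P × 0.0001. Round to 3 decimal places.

Periodic yield y = 0.081.
  t   CF        PV=CF/(1+0.081)^t    t·PV
  1        40.00        37.0028        37.0028
  2        40.00        34.2301        68.4603
  3        40.00        31.6652        94.9957
  4        40.00        29.2926       117.1702
  5        40.00        27.0976       135.4882
  6       540.00       338.4072     2,030.4432
  Σ                    497.6956     2,483.5604
P = 497.6956; D_Mac = 4.99012 yrs; D_mod = 4.61621 yrs.
DV01 ≈ 4.61621 × 497.6956 × 0.0001 = 0.229747.

CHF 0.230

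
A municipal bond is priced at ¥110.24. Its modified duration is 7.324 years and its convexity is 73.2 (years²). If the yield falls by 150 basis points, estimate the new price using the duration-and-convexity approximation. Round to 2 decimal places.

Duration effect: -D_mod·Δy = -7.324 × (-0.015) = +0.109860
Convexity effect: ½·C·(Δy)² = 0.5 × 73.2 × (-0.015)² = +0.0082350
ΔP/P ≈ +0.109860 + 0.0082350 = +0.118095
New price ≈ 110.24 × (1 + 0.118095) = 123.2587928.

¥123.26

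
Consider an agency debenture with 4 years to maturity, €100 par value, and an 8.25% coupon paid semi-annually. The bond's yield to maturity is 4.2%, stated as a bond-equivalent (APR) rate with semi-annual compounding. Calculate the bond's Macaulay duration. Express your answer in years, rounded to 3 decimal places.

Periodic yield y = 0.021. Discount each cash flow and weight by its period:
  t   CF        PV=CF/(1+0.021)^t    t·PV
  1        4.125         4.0402         4.0402
  2        4.125         3.9571         7.9141
  3        4.125         3.8757        11.6270
  4        4.125         3.7960        15.1838
  5        4.125         3.7179        18.5894
  6        4.125         3.6414        21.8485
  7        4.125         3.5665        24.9656
  8      104.125        88.1757       705.4059
  Σ                    114.7704       809.5744
Price P = Σ PV = 114.7704.
Macaulay duration = Σ(t·PV) / P = 809.5744 / 114.7704 = 7.05386 half-year periods.
In years: 7.05386 / 2 = 3.52693 years.

3.527 years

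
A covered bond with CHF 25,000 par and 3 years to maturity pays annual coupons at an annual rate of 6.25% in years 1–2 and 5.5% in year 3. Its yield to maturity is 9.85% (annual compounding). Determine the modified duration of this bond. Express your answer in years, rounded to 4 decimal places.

2.5644 years

Periodic yield y = 0.0985. First find Macaulay duration:
  t   CF        PV=CF/(1+0.0985)^t    t·PV
  1     1,562.50     1,422.3942     1,422.3942
  2     1,562.50     1,294.8513     2,589.7026
  3    26,375.00    19,897.2146    59,691.6439
  Σ                 22,614.4601    63,703.7407
P = 22,614.4601; Macaulay duration = 63,703.7407 / 22,614.4601 = 2.81695 years.
Modified duration = D_Mac / (1 + y) = 2.81695 / 1.0985 = 2.56436 years.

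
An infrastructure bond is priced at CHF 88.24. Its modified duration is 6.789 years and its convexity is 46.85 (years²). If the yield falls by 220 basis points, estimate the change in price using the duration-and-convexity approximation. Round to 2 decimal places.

+CHF 14.18

Duration effect: -D_mod·Δy = -6.789 × (-0.022) = +0.149358
Convexity effect: ½·C·(Δy)² = 0.5 × 46.85 × (-0.022)² = +0.0113377
ΔP/P ≈ +0.149358 + 0.0113377 = +0.1606957
ΔP ≈ 88.24 × (+0.1606957) = +14.179788568.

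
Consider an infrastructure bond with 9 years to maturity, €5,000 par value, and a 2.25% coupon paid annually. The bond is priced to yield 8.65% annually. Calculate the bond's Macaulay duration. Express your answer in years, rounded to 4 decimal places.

7.9811 years

Periodic yield y = 0.0865. Discount each cash flow and weight by its year:
  t   CF        PV=CF/(1+0.0865)^t    t·PV
  1       112.50       103.5435       103.5435
  2       112.50        95.3000       190.6001
  3       112.50        87.7129       263.1386
  4       112.50        80.7297       322.9190
  5       112.50        74.3026       371.5129
  6       112.50        68.3871       410.3226
  7       112.50        62.9426       440.5979
  8       112.50        57.9315       463.4519
  9     5,112.50     2,423.0688    21,807.6192
  Σ                  3,053.9187    24,373.7056
Price P = Σ PV = 3,053.9187.
Macaulay duration = Σ(t·PV) / P = 24,373.7056 / 3,053.9187 = 7.98112 years.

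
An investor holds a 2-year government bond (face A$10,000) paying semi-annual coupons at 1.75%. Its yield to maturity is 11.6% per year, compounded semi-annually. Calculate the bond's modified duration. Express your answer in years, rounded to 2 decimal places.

Periodic yield y = 0.058. First find Macaulay duration:
  t   CF        PV=CF/(1+0.058)^t    t·PV
  1        87.50        82.7032        82.7032
  2        87.50        78.1694       156.3388
  3        87.50        73.8841       221.6523
  4    10,087.50     8,050.8341    32,203.3364
  Σ                  8,285.5908    32,664.0307
P = 8,285.5908; Macaulay duration = 32,664.0307 / 8,285.5908 = 3.94227 half-year periods = 1.97113 years.
Modified duration = D_Mac / (1 + y) = 1.97113 / 1.058 = 1.86308 years.

1.86 years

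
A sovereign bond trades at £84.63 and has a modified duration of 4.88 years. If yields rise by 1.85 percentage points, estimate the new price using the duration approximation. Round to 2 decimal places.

£76.99

Duration approximation: ΔP/P ≈ -D_mod · Δy = -4.88 × (+0.0185) = -0.090280.
New price ≈ 84.63 × (1 - 0.090280) = 76.9896036.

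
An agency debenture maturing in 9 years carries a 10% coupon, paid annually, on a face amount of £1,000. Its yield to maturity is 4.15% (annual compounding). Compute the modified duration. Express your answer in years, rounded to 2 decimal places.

Periodic yield y = 0.0415. First find Macaulay duration:
  t   CF        PV=CF/(1+0.0415)^t    t·PV
  1       100.00        96.0154        96.0154
  2       100.00        92.1895       184.3790
  3       100.00        88.5161       265.5482
  4       100.00        84.9890       339.9561
  5       100.00        81.6025       408.0127
  6       100.00        78.3510       470.1058
  7       100.00        75.2290       526.6027
  8       100.00        72.2314       577.8509
  9     1,100.00       762.8852     6,865.9672
  Σ                  1,432.0090     9,734.4381
P = 1,432.0090; Macaulay duration = 9,734.4381 / 1,432.0090 = 6.79775 years.
Modified duration = D_Mac / (1 + y) = 6.79775 / 1.0415 = 6.52688 years.

6.53 years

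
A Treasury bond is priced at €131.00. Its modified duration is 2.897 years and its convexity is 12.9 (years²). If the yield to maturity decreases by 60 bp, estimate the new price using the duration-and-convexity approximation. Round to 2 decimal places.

Duration effect: -D_mod·Δy = -2.897 × (-0.006) = +0.017382
Convexity effect: ½·C·(Δy)² = 0.5 × 12.9 × (-0.006)² = +0.0002322
ΔP/P ≈ +0.017382 + 0.0002322 = +0.0176142
New price ≈ 131.00 × (1 + 0.0176142) = 133.3074602.

€133.31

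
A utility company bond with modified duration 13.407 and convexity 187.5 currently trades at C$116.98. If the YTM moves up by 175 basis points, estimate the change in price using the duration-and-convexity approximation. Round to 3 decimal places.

Duration effect: -D_mod·Δy = -13.407 × (+0.0175) = -0.2346225
Convexity effect: ½·C·(Δy)² = 0.5 × 187.5 × (0.0175)² = +0.0287109375
ΔP/P ≈ -0.2346225 + 0.0287109375 = -0.2059115625
ΔP ≈ 116.98 × (-0.2059115625) = -24.08753458125.

-C$24.088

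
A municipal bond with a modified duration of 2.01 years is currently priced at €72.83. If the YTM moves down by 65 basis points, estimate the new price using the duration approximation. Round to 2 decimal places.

Duration approximation: ΔP/P ≈ -D_mod · Δy = -2.01 × (-0.0065) = +0.013065.
New price ≈ 72.83 × (1 + 0.013065) = 73.78152395.

€73.78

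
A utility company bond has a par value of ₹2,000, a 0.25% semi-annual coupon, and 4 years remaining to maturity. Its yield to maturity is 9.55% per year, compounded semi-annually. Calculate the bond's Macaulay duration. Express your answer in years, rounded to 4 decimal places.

3.9781 years

Periodic yield y = 0.04775. Discount each cash flow and weight by its period:
  t   CF        PV=CF/(1+0.04775)^t    t·PV
  1         2.50         2.3861         2.3861
  2         2.50         2.2773         4.5546
  3         2.50         2.1735         6.5206
  4         2.50         2.0745         8.2979
  5         2.50         1.9799         9.8997
  6         2.50         1.8897        11.3382
  7         2.50         1.8036        12.6251
  8     2,002.50     1,378.8314    11,030.6513
  Σ                  1,393.4160    11,086.2735
Price P = Σ PV = 1,393.4160.
Macaulay duration = Σ(t·PV) / P = 11,086.2735 / 1,393.4160 = 7.95618 half-year periods.
In years: 7.95618 / 2 = 3.97809 years.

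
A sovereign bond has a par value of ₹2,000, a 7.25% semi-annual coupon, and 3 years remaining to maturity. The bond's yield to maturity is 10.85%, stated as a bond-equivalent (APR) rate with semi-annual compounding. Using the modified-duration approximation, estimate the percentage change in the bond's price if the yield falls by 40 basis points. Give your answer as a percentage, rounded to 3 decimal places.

Periodic yield y = 0.05425. Modified duration first:
  t   CF        PV=CF/(1+0.05425)^t    t·PV
  1        72.50        68.7693        68.7693
  2        72.50        65.2305       130.4610
  3        72.50        61.8739       185.6216
  4        72.50        58.6899       234.7597
  5        72.50        55.6698       278.3492
  6     2,072.50     1,509.4992     9,056.9951
  Σ                  1,819.7326     9,954.9558
P = 1,819.7326; D_Mac = 5.47056 half-year periods = 2.73528 yrs; D_mod = 2.73528/(1+0.05425) = 2.59453 yrs.
ΔP/P ≈ -D_mod · Δy = -2.59453 × (-0.004) = +0.010378 = +1.0378%.

+1.038%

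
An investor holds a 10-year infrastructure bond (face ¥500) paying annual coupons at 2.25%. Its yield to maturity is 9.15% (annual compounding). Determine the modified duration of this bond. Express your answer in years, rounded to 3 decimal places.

Periodic yield y = 0.0915. First find Macaulay duration:
  t   CF        PV=CF/(1+0.0915)^t    t·PV
  1        11.25        10.3069        10.3069
  2        11.25         9.4429        18.8858
  3        11.25         8.6513        25.9539
  4        11.25         7.9261        31.7043
  5        11.25         7.2616        36.3081
  6        11.25         6.6529        39.9173
  7        11.25         6.0952        42.6662
  8        11.25         5.5842        44.6738
  9        11.25         5.1161        46.0449
  10      511.25       213.0080     2,130.0800
  Σ                    280.0452     2,426.5412
P = 280.0452; Macaulay duration = 2,426.5412 / 280.0452 = 8.66482 years.
Modified duration = D_Mac / (1 + y) = 8.66482 / 1.0915 = 7.93845 years.

7.938 years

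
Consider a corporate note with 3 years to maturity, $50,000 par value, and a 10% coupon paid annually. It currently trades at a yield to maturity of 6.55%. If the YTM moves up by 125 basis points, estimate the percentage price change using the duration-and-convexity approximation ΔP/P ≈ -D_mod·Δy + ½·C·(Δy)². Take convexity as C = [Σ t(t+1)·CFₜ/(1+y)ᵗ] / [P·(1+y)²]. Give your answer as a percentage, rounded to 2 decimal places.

With y = 0.0655:
  t   CF        PV=CF/(1+0.0655)^t    t·PV        t(t+1)·PV
  1     5,000.00     4,692.6326     4,692.6326       9,385.2651
  2     5,000.00     4,404.1601     8,808.3202      26,424.9605
  3    55,000.00    45,467.6311   136,402.8932     545,611.5727
  Σ                 54,564.4237   149,903.8459     581,421.7984
P = 54,564.4237; D_Mac = 2.74728 yrs; D_mod = 2.57840 yrs; C = 9.38588.
Duration effect: -2.57840 × (+0.0125) = -0.032230
Convexity effect: 0.5 × 9.38588 × (0.0125)² = +0.0007333
ΔP/P ≈ -0.032230 + 0.0007333 = -0.031497 = -3.1497%.

-3.15%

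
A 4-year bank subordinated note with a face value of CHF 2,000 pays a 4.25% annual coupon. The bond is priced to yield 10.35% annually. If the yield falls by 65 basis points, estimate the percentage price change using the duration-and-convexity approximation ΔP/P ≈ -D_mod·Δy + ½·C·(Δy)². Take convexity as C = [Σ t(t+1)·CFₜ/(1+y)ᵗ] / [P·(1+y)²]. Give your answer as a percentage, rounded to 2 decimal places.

+2.23%

With y = 0.1035:
  t   CF        PV=CF/(1+0.1035)^t    t·PV        t(t+1)·PV
  1        85.00        77.0276        77.0276         154.0553
  2        85.00        69.8030       139.6061         418.8182
  3        85.00        63.2560       189.7681         759.0723
  4     2,085.00     1,406.1016     5,624.4065      28,122.0324
  Σ                  1,616.1883     6,030.8083      29,453.9782
P = 1,616.1883; D_Mac = 3.73150 yrs; D_mod = 3.38151 yrs; C = 14.96605.
Duration effect: -3.38151 × (-0.0065) = +0.021980
Convexity effect: 0.5 × 14.96605 × (-0.0065)² = +0.0003162
ΔP/P ≈ +0.021980 + 0.0003162 = +0.022296 = +2.2296%.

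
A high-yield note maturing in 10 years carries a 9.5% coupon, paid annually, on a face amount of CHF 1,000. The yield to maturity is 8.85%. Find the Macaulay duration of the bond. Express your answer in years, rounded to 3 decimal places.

6.942 years

Periodic yield y = 0.0885. Discount each cash flow and weight by its year:
  t   CF        PV=CF/(1+0.0885)^t    t·PV
  1        95.00        87.2761        87.2761
  2        95.00        80.1801       160.3603
  3        95.00        73.6611       220.9834
  4        95.00        67.6721       270.6885
  5        95.00        62.1701       310.8504
  6        95.00        57.1154       342.6922
  7        95.00        52.4716       367.3014
  8        95.00        48.2054       385.6436
  9        95.00        44.2861       398.5751
  10    1,095.00       468.9535     4,689.5350
  Σ                  1,041.9916     7,233.9061
Price P = Σ PV = 1,041.9916.
Macaulay duration = Σ(t·PV) / P = 7,233.9061 / 1,041.9916 = 6.94238 years.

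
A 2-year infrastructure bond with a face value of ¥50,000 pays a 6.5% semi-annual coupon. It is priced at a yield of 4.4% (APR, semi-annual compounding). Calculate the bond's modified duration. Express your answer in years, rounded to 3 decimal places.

Periodic yield y = 0.022. First find Macaulay duration:
  t   CF        PV=CF/(1+0.022)^t    t·PV
  1     1,625.00     1,590.0196     1,590.0196
  2     1,625.00     1,555.7921     3,111.5843
  3     1,625.00     1,522.3015     4,566.9045
  4    51,625.00    47,321.2798   189,285.1192
  Σ                 51,989.3930   198,553.6275
P = 51,989.3930; Macaulay duration = 198,553.6275 / 51,989.3930 = 3.81912 half-year periods = 1.90956 years.
Modified duration = D_Mac / (1 + y) = 1.90956 / 1.022 = 1.86845 years.

1.868 years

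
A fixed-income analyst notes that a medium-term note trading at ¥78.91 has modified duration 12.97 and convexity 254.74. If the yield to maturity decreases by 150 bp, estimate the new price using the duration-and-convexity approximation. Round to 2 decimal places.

Duration effect: -D_mod·Δy = -12.97 × (-0.015) = +0.194550
Convexity effect: ½·C·(Δy)² = 0.5 × 254.74 × (-0.015)² = +0.02865825
ΔP/P ≈ +0.194550 + 0.02865825 = +0.22320825
New price ≈ 78.91 × (1 + 0.22320825) = 96.5233630075.

¥96.52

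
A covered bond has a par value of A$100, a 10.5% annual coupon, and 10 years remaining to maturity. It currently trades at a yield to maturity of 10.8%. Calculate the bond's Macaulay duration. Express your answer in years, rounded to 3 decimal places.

6.615 years

Periodic yield y = 0.108. Discount each cash flow and weight by its year:
  t   CF        PV=CF/(1+0.108)^t    t·PV
  1        10.50         9.4765         9.4765
  2        10.50         8.5528        17.1057
  3        10.50         7.7192        23.1575
  4        10.50         6.9668        27.8670
  5        10.50         6.2877        31.4384
  6        10.50         5.6748        34.0488
  7        10.50         5.1217        35.8516
  8        10.50         4.6224        36.9795
  9        10.50         4.1719        37.5469
  10      110.50        39.6246       396.2458
  Σ                     98.2183       649.7177
Price P = Σ PV = 98.2183.
Macaulay duration = Σ(t·PV) / P = 649.7177 / 98.2183 = 6.61504 years.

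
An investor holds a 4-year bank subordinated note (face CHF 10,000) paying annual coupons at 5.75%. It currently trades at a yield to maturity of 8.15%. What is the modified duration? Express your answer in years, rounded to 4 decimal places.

Periodic yield y = 0.0815. First find Macaulay duration:
  t   CF        PV=CF/(1+0.0815)^t    t·PV
  1       575.00       531.6690       531.6690
  2       575.00       491.6033       983.2066
  3       575.00       454.5569     1,363.6708
  4    10,575.00     7,729.9072    30,919.6289
  Σ                  9,207.7364    33,798.1752
P = 9,207.7364; Macaulay duration = 33,798.1752 / 9,207.7364 = 3.67063 years.
Modified duration = D_Mac / (1 + y) = 3.67063 / 1.0815 = 3.39402 years.

3.3940 years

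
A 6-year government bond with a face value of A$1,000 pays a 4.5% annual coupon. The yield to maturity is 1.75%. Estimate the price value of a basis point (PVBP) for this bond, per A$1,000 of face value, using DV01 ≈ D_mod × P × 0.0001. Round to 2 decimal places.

A$0.62

Periodic yield y = 0.0175.
  t   CF        PV=CF/(1+0.0175)^t    t·PV
  1        45.00        44.2260        44.2260
  2        45.00        43.4654        86.9308
  3        45.00        42.7178       128.1535
  4        45.00        41.9831       167.9325
  5        45.00        41.2611       206.3053
  6     1,045.00       941.6940     5,650.1637
  Σ                  1,155.3474     6,283.7119
P = 1,155.3474; D_Mac = 5.43881 yrs; D_mod = 5.34527 yrs.
DV01 ≈ 5.34527 × 1,155.3474 × 0.0001 = 0.617564.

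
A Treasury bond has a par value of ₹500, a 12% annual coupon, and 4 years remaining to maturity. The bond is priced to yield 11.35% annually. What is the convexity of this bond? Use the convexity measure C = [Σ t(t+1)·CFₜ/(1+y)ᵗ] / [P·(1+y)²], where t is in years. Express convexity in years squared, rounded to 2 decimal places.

12.98

With y = 0.1135:
  t   CF        PV=CF/(1+0.1135)^t    t·PV        t(t+1)·PV
  1        60.00        53.8841        53.8841         107.7683
  2        60.00        48.3917        96.7834         290.3502
  3        60.00        43.4591       130.3773         521.5090
  4       560.00       364.2731     1,457.0925       7,285.4627
  Σ                    510.0081     1,738.1373       8,205.0901
P = 510.0081.
Convexity = Σ t(t+1)·PV / [P·(1+y)²] = 8,205.0901 / (510.0081 × 1.239882) = 12.97555.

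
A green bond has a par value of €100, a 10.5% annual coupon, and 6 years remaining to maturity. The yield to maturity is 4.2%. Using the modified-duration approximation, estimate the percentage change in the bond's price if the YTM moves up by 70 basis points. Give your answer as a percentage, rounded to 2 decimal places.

Periodic yield y = 0.042. Modified duration first:
  t   CF        PV=CF/(1+0.042)^t    t·PV
  1        10.50        10.0768        10.0768
  2        10.50         9.6706        19.3412
  3        10.50         9.2808        27.8424
  4        10.50         8.9067        35.6269
  5        10.50         8.5477        42.7386
  6       110.50        86.3289       517.9731
  Σ                    132.8115       653.5991
P = 132.8115; D_Mac = 4.92125 yrs; D_mod = 4.92125/(1+0.042) = 4.72289 yrs.
ΔP/P ≈ -D_mod · Δy = -4.72289 × (+0.007) = -0.033060 = -3.3060%.

-3.31%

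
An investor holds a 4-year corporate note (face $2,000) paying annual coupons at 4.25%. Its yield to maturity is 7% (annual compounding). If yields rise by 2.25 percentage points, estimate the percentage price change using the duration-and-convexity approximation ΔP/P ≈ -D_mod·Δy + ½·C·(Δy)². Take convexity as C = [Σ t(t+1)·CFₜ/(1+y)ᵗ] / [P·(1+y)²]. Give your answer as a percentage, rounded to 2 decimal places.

With y = 0.07:
  t   CF        PV=CF/(1+0.07)^t    t·PV        t(t+1)·PV
  1        85.00        79.4393        79.4393         158.8785
  2        85.00        74.2423       148.4846         445.4538
  3        85.00        69.3853       208.1560         832.6238
  4     2,085.00     1,590.6365     6,362.5461      31,812.7303
  Σ                  1,813.7034     6,798.6259      33,249.6864
P = 1,813.7034; D_Mac = 3.74848 yrs; D_mod = 3.50325 yrs; C = 16.01230.
Duration effect: -3.50325 × (+0.0225) = -0.078823
Convexity effect: 0.5 × 16.01230 × (0.0225)² = +0.0040531
ΔP/P ≈ -0.078823 + 0.0040531 = -0.074770 = -7.4770%.

-7.48%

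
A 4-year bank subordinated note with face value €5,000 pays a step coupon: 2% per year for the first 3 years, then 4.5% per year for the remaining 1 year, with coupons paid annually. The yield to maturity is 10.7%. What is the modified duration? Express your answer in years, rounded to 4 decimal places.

3.4902 years

Periodic yield y = 0.107. First find Macaulay duration:
  t   CF        PV=CF/(1+0.107)^t    t·PV
  1       100.00        90.3342        90.3342
  2       100.00        81.6027       163.2055
  3       100.00        73.7152       221.1456
  4     5,225.00     3,479.3315    13,917.3261
  Σ                  3,724.9837    14,392.0114
P = 3,724.9837; Macaulay duration = 14,392.0114 / 3,724.9837 = 3.86364 years.
Modified duration = D_Mac / (1 + y) = 3.86364 / 1.107 = 3.49019 years.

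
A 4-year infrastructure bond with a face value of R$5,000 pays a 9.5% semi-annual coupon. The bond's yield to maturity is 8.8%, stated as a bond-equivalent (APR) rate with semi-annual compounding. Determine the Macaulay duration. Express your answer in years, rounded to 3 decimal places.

3.427 years

Periodic yield y = 0.044. Discount each cash flow and weight by its period:
  t   CF        PV=CF/(1+0.044)^t    t·PV
  1       237.50       227.4904       227.4904
  2       237.50       217.9027       435.8054
  3       237.50       208.7191       626.1572
  4       237.50       199.9225       799.6899
  5       237.50       191.4966       957.4831
  6       237.50       183.4259     1,100.5553
  7       237.50       175.6953     1,229.8670
  8     5,237.50     3,711.2486    29,689.9888
  Σ                  5,115.9011    35,067.0372
Price P = Σ PV = 5,115.9011.
Macaulay duration = Σ(t·PV) / P = 35,067.0372 / 5,115.9011 = 6.85452 half-year periods.
In years: 6.85452 / 2 = 3.42726 years.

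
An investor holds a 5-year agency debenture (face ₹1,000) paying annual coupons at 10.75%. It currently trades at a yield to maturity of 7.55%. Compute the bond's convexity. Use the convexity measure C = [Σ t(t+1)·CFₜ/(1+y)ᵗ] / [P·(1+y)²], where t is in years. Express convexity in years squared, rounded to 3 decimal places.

20.280

With y = 0.0755:
  t   CF        PV=CF/(1+0.0755)^t    t·PV        t(t+1)·PV
  1       107.50        99.9535        99.9535         199.9070
  2       107.50        92.9368       185.8736         557.6207
  3       107.50        86.4126       259.2379       1,036.9516
  4       107.50        80.3465       321.3859       1,606.9294
  5     1,107.50       769.6471     3,848.2357      23,089.4143
  Σ                  1,129.2965     4,714.6866      26,490.8230
P = 1,129.2965.
Convexity = Σ t(t+1)·PV / [P·(1+y)²] = 26,490.8230 / (1,129.2965 × 1.156700) = 20.27994.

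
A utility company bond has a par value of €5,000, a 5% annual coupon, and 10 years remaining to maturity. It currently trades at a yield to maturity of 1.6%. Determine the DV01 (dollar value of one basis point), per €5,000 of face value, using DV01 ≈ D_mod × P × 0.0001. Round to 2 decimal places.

Periodic yield y = 0.016.
  t   CF        PV=CF/(1+0.016)^t    t·PV
  1       250.00       246.0630       246.0630
  2       250.00       242.1880       484.3760
  3       250.00       238.3740       715.1220
  4       250.00       234.6201       938.4803
  5       250.00       230.9253     1,154.6264
  6       250.00       227.2887     1,363.7319
  7       250.00       223.7093     1,565.9652
  8       250.00       220.1863     1,761.4906
  9       250.00       216.7188     1,950.4694
  10    5,250.00     4,479.4245    44,794.2453
  Σ                  6,559.4980    54,974.5701
P = 6,559.4980; D_Mac = 8.38091 yrs; D_mod = 8.24893 yrs.
DV01 ≈ 8.24893 × 6,559.4980 × 0.0001 = 5.410883.

€5.41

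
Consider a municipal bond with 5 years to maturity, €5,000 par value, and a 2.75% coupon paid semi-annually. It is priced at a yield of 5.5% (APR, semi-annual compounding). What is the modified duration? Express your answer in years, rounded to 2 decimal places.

Periodic yield y = 0.0275. First find Macaulay duration:
  t   CF        PV=CF/(1+0.0275)^t    t·PV
  1        68.75        66.9100        66.9100
  2        68.75        65.1192       130.2384
  3        68.75        63.3763       190.1290
  4        68.75        61.6801       246.7206
  5        68.75        60.0293       300.1467
  6        68.75        58.4227       350.5363
  7        68.75        56.8591       398.0136
  8        68.75        55.3373       442.6985
  9        68.75        53.8563       484.7064
  10    5,068.75     3,864.4044    38,644.0438
  Σ                  4,405.9948    41,254.1433
P = 4,405.9948; Macaulay duration = 41,254.1433 / 4,405.9948 = 9.36318 half-year periods = 4.68159 years.
Modified duration = D_Mac / (1 + y) = 4.68159 / 1.0275 = 4.55629 years.

4.56 years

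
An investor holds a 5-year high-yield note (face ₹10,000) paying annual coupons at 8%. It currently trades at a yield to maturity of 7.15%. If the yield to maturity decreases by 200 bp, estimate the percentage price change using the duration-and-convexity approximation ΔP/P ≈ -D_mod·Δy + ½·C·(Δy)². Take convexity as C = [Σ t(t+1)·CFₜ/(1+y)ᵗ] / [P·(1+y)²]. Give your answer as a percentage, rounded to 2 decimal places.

+8.50%

With y = 0.0715:
  t   CF        PV=CF/(1+0.0715)^t    t·PV        t(t+1)·PV
  1       800.00       746.6169       746.6169       1,493.2338
  2       800.00       696.7960     1,393.5920       4,180.7759
  3       800.00       650.2996     1,950.8987       7,803.5947
  4       800.00       606.9058     2,427.6232      12,138.1159
  5    10,800.00     7,646.5033    38,232.5164     229,395.0981
  Σ                 10,347.1215    44,751.2471     255,010.8184
P = 10,347.1215; D_Mac = 4.32499 yrs; D_mod = 4.03639 yrs; C = 21.46618.
Duration effect: -4.03639 × (-0.02) = +0.080728
Convexity effect: 0.5 × 21.46618 × (-0.02)² = +0.0042932
ΔP/P ≈ +0.080728 + 0.0042932 = +0.085021 = +8.5021%.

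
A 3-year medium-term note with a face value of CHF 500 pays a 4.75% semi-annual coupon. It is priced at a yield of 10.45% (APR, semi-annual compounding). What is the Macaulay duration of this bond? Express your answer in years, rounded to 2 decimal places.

Periodic yield y = 0.05225. Discount each cash flow and weight by its period:
  t   CF        PV=CF/(1+0.05225)^t    t·PV
  1       11.875        11.2853        11.2853
  2       11.875        10.7250        21.4499
  3       11.875        10.1924        30.5772
  4       11.875         9.6863        38.7452
  5       11.875         9.2053        46.0266
  6      511.875       377.0946     2,262.5676
  Σ                    428.1889     2,410.6519
Price P = Σ PV = 428.1889.
Macaulay duration = Σ(t·PV) / P = 2,410.6519 / 428.1889 = 5.62988 half-year periods.
In years: 5.62988 / 2 = 2.81494 years.

2.81 years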